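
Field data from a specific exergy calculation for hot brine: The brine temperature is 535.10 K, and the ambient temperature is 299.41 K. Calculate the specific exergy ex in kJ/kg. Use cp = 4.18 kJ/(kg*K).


ex = cp * ((T_b - T_0) - T_0 * ln(T_b/T_0))
ex = 4.18 * ((535.10 - 299.41) - 299.41 * ln(535.10/299.41))
ex = 258.49 kJ/kg


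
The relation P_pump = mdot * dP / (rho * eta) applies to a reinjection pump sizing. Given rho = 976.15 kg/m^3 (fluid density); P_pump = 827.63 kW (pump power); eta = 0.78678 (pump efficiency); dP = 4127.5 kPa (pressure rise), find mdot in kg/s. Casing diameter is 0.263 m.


mdot = P_pump * rho * eta / dP
mdot = 827.63 * 976.15 * 0.78678 / 4127.5
mdot = 154.00 kg/s


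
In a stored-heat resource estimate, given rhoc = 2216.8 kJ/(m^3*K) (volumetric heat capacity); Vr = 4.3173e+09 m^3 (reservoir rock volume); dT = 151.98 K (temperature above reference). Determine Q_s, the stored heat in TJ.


Q_s = Vr * rhoc * dT / 1e12
Q_s = 4.3173e+09 * 2216.8 * 151.98 / 1e12
Q_s = 1454.538 PJ
Convert: 1454.538 PJ * 1000.0 = 1.4545e+06 TJ
Q_s = 1.4545e+06 TJ


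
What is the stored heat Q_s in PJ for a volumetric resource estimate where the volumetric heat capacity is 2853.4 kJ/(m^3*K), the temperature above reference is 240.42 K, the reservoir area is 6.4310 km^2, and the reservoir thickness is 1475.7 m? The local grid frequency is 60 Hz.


Step 1: Vr = A*1e6*hr = 6.431*1e6*1475.7 = 9.490227e+09 m^3
Step 2: Q_s = Vr*rhoc*dT/1e12 = 9.490227e+09*2853.4*240.42/1e12 = 6510.4 PJ
Q_s = 6510.4 PJ


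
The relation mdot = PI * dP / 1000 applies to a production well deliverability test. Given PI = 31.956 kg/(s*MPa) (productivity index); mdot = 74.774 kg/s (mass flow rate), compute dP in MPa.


dP = mdot * 1000 / PI
dP = 74.774 * 1000 / 31.956
dP = 2339.905 kPa
Convert: 2339.905 kPa * 0.001 = 2.3399 MPa
dP = 2.3399 MPa


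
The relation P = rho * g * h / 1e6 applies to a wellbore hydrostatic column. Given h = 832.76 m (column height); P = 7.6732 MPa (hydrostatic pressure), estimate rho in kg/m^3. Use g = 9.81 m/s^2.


rho = P * 1e6 / (g * h)
rho = 7.6732 * 1e6 / (9.81 * 832.76)
rho = 939.26 kg/m^3


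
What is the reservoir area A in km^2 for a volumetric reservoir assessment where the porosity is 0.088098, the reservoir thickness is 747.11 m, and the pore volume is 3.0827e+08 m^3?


A = Vp / (1e6 * hr * phi)
A = 3.0827e+08 / (1e6 * 747.11 * 0.088098)
A = 4.6836 km^2


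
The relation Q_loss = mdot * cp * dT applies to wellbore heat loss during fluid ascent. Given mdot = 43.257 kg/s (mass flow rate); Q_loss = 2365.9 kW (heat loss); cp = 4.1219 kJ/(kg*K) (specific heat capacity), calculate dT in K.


dT = Q_loss / (mdot * cp)
dT = 2365.9 / (43.257 * 4.1219)
dT = 13.269 K


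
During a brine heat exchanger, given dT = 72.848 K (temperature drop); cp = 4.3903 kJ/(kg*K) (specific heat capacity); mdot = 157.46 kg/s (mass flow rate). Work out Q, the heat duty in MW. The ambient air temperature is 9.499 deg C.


Q = mdot * cp * dT / 1000
Q = 157.46 * 4.3903 * 72.848 / 1000
Q = 50.360 MW


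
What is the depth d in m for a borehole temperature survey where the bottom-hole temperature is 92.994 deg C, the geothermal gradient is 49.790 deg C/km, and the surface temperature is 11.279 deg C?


d = (T_d - T_surf) / grad * 1000
d = (92.994 - 11.279) / 49.790 * 1000
d = 1641.2 m


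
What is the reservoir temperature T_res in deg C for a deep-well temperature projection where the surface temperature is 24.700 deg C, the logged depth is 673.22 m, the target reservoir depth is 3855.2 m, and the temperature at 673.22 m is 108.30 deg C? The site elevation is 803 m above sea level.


Step 1: grad = (T_d1 - T_surf)/d1 * 1000 = (108.3 - 24.7)/673.22 * 1000 = 124.1793 deg C/km
Step 2: T_res = T_surf + grad*d2/1000 = 24.7 + 124.1793*3855.2/1000 = 503.44 deg C
T_res = 503.44 deg C


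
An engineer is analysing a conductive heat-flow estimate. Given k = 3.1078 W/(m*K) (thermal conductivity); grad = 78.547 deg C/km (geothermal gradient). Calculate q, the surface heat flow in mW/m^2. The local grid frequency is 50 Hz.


q = k * grad / 1000
q = 3.1078 * 78.547 / 1000
q = 0.2441084 W/m^2
Convert: 0.2441084 W/m^2 * 1000.0 = 244.11 mW/m^2
q = 244.11 mW/m^2


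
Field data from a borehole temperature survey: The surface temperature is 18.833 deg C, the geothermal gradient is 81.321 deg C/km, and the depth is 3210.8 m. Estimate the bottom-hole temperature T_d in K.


T_d = T_surf + grad * d / 1000
T_d = 18.833 + 81.321 * 3210.8 / 1000
T_d = 279.9385 deg C
Convert to K: 279.9385 + 273.15 = 553.09 K
T_d = 553.09 K


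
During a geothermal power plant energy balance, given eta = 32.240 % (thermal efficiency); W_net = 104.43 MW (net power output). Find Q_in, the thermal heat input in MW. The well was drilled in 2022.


Q_in = W_net / (eta / 100)
Q_in = 104.43 / (32.240 / 100)
Q_in = 323.91 MW


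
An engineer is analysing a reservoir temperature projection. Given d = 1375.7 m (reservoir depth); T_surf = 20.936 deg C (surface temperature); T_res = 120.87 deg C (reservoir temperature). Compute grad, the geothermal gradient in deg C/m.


grad = (T_res - T_surf) / d * 1000
grad = (120.87 - 20.936) / 1375.7 * 1000
grad = 72.64229 deg C/km
Convert: 72.64229 deg C/km * 0.001 = 0.072642 deg C/m
grad = 0.072642 deg C/m


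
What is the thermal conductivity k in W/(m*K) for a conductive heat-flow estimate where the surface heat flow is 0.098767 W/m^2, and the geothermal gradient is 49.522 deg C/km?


k = q * 1000 / grad
k = 0.098767 * 1000 / 49.522
k = 1.9944 W/(m*K)


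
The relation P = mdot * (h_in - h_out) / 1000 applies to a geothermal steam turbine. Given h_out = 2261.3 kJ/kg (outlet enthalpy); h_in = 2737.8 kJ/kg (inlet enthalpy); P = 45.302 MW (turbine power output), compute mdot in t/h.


mdot = P * 1000 / (h_in - h_out)
mdot = 45.302 * 1000 / (2737.8 - 2261.3)
mdot = 95.07240 kg/s
Convert: 95.07240 kg/s * 3.6 = 342.26 t/h
mdot = 342.26 t/h


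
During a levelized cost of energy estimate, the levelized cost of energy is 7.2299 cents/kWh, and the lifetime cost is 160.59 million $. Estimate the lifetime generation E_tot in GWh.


E_tot = C_tot / LCOE * 100
E_tot = 160.59 / 7.2299 * 100
E_tot = 2221.2 GWh


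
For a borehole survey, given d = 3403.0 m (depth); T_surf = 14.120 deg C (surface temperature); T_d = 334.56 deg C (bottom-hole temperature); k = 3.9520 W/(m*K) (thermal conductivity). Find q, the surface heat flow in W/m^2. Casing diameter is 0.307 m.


Step 1: grad = (T_d - T_surf)/d * 1000 = (334.56 - 14.12)/3403.0 * 1000 = 94.16397 deg C/km
Step 2: q = k * grad / 1000 = 3.952 * 94.16397 / 1000 = 0.37214 W/m^2
q = 0.37214 W/m^2


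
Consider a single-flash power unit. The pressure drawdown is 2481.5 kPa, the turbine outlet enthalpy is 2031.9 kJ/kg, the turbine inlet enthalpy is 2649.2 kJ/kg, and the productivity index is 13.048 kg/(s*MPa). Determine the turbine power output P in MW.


Step 1: mdot = PI * dP / 1000 = 13.048 * 2481.5 / 1000 = 32.37861 kg/s
Step 2: P = mdot*(h_in - h_out)/1000 = 32.37861*(2649.2 - 2031.9)/1000 = 19.987 MW
P = 19.987 MW


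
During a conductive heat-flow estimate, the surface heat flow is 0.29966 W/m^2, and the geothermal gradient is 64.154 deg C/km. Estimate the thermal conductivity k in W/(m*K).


k = q * 1000 / grad
k = 0.29966 * 1000 / 64.154
k = 4.6709 W/(m*K)


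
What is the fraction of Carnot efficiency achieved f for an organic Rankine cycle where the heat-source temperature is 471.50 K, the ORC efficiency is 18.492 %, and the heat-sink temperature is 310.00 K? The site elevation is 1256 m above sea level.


f = (eta_orc/100) / (1 - Tc/Th)
f = (18.492/100) / (1 - 310.00/471.50)
f = 0.53987


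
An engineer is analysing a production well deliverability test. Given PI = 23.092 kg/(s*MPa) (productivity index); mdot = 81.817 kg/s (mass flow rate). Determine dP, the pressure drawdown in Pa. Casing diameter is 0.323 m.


dP = mdot * 1000 / PI
dP = 81.817 * 1000 / 23.092
dP = 3543.089 kPa
Convert: 3543.089 kPa * 1000.0 = 3.5431e+06 Pa
dP = 3.5431e+06 Pa


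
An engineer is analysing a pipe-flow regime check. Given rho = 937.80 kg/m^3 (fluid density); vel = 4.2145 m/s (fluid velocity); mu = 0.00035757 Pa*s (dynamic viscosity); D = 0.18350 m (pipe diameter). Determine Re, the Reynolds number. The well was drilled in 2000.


Re = rho * vel * D / mu
Re = 937.80 * 4.2145 * 0.18350 / 0.00035757
Re = 2.0283e+06


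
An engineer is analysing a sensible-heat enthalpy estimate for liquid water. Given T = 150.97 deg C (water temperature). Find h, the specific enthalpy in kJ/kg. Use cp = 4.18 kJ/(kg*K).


h = cp * T
h = 4.18 * 150.97
h = 631.05 kJ/kg


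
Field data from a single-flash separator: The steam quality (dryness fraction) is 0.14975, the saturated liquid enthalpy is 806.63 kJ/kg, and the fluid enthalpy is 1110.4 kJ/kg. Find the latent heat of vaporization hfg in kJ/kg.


hfg = (h - hf) / x
hfg = (1110.4 - 806.63) / 0.14975
hfg = 2028.5 kJ/kg


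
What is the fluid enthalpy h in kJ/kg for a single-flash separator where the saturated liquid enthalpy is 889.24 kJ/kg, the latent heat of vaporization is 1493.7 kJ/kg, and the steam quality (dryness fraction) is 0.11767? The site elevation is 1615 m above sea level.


h = hf + x * hfg
h = 889.24 + 0.11767 * 1493.7
h = 1065.0 kJ/kg


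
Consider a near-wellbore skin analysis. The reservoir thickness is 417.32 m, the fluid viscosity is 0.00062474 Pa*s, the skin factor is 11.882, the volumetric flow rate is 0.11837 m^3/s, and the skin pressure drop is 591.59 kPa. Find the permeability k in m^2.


k = S*q*mu / (2*pi*dP_s*1000*hr)
k = 11.882*0.11837*0.00062474 / (2*pi*591.59*1000*417.32)
k = 5.6645e-13 m^2


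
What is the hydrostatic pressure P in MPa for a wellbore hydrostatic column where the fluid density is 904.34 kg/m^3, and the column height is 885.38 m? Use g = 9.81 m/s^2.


P = rho * g * h / 1e6
P = 904.34 * 9.81 * 885.38 / 1e6
P = 7.8547 MPa


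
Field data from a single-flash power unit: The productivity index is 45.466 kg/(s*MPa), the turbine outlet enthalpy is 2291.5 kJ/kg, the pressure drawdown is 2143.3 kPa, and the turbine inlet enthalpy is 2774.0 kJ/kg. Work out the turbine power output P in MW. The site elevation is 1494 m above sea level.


Step 1: mdot = PI * dP / 1000 = 45.466 * 2143.3 / 1000 = 97.44728 kg/s
Step 2: P = mdot*(h_in - h_out)/1000 = 97.44728*(2774.0 - 2291.5)/1000 = 47.018 MW
P = 47.018 MW


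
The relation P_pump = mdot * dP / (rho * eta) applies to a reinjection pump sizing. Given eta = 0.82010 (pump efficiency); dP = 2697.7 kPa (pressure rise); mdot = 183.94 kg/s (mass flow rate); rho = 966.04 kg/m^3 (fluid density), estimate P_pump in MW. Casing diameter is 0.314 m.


P_pump = mdot * dP / (rho * eta)
P_pump = 183.94 * 2697.7 / (966.04 * 0.82010)
P_pump = 626.3368 kW
Convert: 626.3368 kW * 0.001 = 0.62634 MW
P_pump = 0.62634 MW


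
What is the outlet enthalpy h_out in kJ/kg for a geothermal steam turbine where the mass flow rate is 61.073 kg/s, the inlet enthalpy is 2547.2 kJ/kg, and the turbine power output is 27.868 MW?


h_out = h_in - P * 1000 / mdot
h_out = 2547.2 - 27.868 * 1000 / 61.073
h_out = 2090.9 kJ/kg


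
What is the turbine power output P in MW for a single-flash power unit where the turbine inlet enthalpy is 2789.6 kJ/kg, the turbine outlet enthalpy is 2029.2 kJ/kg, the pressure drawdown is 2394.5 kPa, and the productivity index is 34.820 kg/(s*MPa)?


Step 1: mdot = PI * dP / 1000 = 34.82 * 2394.5 / 1000 = 83.37649 kg/s
Step 2: P = mdot*(h_in - h_out)/1000 = 83.37649*(2789.6 - 2029.2)/1000 = 63.399 MW
P = 63.399 MW


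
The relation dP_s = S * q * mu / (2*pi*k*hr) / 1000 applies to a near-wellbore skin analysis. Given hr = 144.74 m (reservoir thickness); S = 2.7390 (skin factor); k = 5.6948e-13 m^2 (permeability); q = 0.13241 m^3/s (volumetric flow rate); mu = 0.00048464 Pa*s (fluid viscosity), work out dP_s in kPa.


dP_s = S * q * mu / (2*pi*k*hr) / 1000
dP_s = 2.7390 * 0.13241 * 0.00048464 / (2*pi*5.6948e-13*144.74) / 1000
dP_s = 339.38 kPa


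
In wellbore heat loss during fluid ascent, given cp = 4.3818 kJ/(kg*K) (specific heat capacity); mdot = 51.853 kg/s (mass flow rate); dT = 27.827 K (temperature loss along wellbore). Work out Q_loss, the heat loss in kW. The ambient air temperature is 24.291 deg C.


Q_loss = mdot * cp * dT
Q_loss = 51.853 * 4.3818 * 27.827
Q_loss = 6322.6 kW


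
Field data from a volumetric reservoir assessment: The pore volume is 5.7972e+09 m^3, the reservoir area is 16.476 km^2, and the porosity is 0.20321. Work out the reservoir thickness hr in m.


hr = Vp / (A * 1e6 * phi)
hr = 5.7972e+09 / (16.476 * 1e6 * 0.20321)
hr = 1731.5 m


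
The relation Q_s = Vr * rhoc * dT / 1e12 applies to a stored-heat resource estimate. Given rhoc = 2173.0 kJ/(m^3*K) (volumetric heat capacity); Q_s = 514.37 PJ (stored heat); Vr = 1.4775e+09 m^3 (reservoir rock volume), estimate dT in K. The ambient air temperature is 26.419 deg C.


dT = Q_s * 1e12 / (Vr * rhoc)
dT = 514.37 * 1e12 / (1.4775e+09 * 2173.0)
dT = 160.21 K


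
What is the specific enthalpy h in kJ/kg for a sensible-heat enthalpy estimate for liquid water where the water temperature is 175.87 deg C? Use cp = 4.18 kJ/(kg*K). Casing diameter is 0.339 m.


h = cp * T
h = 4.18 * 175.87
h = 735.14 kJ/kg


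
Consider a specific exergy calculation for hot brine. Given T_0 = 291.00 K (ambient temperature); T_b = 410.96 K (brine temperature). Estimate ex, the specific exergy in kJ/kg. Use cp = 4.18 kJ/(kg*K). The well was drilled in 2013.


ex = cp * ((T_b - T_0) - T_0 * ln(T_b/T_0))
ex = 4.18 * ((410.96 - 291.00) - 291.00 * ln(410.96/291.00))
ex = 81.572 kJ/kg


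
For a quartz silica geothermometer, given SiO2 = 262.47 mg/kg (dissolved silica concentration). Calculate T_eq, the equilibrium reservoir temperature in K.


T_eq = 1309 / (5.19 - log10(SiO2)) - 273.15
T_eq = 1309 / (5.19 - log10(262.47)) - 273.15
T_eq = 199.2562 deg C
Convert to K: 199.2562 + 273.15 = 472.41 K
T_eq = 472.41 K


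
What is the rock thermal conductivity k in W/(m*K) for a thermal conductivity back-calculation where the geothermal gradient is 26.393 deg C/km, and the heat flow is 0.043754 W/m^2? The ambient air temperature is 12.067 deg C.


k = q / (grad / 1000)
k = 0.043754 / (26.393 / 1000)
k = 1.6578 W/(m*K)


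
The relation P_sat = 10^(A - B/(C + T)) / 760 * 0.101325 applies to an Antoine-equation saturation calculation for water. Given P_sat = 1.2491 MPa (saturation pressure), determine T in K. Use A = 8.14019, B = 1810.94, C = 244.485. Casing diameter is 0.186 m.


T = B / (A - log10(P_sat * 760 / 0.101325)) - C
T = 1810.94 / (8.14019 - log10(1.2491 * 760 / 0.101325)) - 244.485
T = 189.9499 deg C
Convert to K: 189.9499 + 273.15 = 463.10 K
T = 463.10 K


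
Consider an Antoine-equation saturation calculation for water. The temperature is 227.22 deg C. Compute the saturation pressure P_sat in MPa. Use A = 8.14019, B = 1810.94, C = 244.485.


P_sat = 10^(A - B/(C + T)) / 760 * 0.101325
P_sat = 10^(8.14019 - 1810.94/(244.485 + 227.22)) / 760 * 0.101325
P_sat = 2.6666 MPa


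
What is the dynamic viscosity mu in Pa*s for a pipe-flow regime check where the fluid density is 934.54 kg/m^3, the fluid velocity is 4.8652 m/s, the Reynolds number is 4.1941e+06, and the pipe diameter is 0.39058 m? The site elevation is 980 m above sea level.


mu = rho * vel * D / Re
mu = 934.54 * 4.8652 * 0.39058 / 4.1941e+06
mu = 0.00042342 Pa*s


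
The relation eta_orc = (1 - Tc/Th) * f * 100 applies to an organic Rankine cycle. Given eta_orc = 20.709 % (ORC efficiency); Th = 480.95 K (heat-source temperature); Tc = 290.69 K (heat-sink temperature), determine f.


f = (eta_orc/100) / (1 - Tc/Th)
f = (20.709/100) / (1 - 290.69/480.95)
f = 0.52349


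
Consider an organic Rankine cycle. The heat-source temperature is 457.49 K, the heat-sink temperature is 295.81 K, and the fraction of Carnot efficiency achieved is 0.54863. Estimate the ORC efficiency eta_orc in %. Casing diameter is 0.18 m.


eta_orc = (1 - Tc/Th) * f * 100
eta_orc = (1 - 295.81/457.49) * 0.54863 * 100
eta_orc = 19.389 %


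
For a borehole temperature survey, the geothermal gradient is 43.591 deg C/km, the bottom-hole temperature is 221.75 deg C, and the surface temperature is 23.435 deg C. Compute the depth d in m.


d = (T_d - T_surf) / grad * 1000
d = (221.75 - 23.435) / 43.591 * 1000
d = 4549.4 m


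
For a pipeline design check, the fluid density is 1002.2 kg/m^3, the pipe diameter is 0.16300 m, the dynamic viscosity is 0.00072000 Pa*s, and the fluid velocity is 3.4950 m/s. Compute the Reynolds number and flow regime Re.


Step 1: Re = rho*vel*D/mu = 1002.2*3.495*0.163/0.00072 = 7.9297e+05
Step 2: Re = 7.9297e+05 > 4000, so flow is turbulent.
Re = 7.9297e+05 (turbulent)


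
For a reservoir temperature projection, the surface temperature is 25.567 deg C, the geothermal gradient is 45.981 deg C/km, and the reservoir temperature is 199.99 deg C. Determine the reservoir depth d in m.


d = (T_res - T_surf) / grad * 1000
d = (199.99 - 25.567) / 45.981 * 1000
d = 3793.4 m


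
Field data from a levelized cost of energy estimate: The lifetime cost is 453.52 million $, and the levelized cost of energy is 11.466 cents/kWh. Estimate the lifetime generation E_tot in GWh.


E_tot = C_tot / LCOE * 100
E_tot = 453.52 / 11.466 * 100
E_tot = 3955.3 GWh


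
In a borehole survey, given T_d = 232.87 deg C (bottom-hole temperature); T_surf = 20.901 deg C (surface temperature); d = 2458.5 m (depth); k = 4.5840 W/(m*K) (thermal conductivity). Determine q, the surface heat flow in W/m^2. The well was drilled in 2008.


Step 1: grad = (T_d - T_surf)/d * 1000 = (232.87 - 20.901)/2458.5 * 1000 = 86.21883 deg C/km
Step 2: q = k * grad / 1000 = 4.584 * 86.21883 / 1000 = 0.39523 W/m^2
q = 0.39523 W/m^2


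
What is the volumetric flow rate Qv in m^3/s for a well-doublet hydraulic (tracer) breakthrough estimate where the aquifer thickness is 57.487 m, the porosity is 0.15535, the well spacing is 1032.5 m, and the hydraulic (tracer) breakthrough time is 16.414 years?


Qv = pi*hr*phi*L^2 / (3*t_bt*365.25*86400)
Qv = pi*57.487*0.15535*1032.5^2 / (3*16.414*365.25*86400)
Qv = 0.019247 m^3/s


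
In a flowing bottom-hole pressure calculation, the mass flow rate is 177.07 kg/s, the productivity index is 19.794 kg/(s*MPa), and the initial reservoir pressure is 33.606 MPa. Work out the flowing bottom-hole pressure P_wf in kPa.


P_wf = P_i - mdot / PI
P_wf = 33.606 - 177.07 / 19.794
P_wf = 24.66036 MPa
Convert: 24.66036 MPa * 1000.0 = 24660 kPa
P_wf = 24660 kPa


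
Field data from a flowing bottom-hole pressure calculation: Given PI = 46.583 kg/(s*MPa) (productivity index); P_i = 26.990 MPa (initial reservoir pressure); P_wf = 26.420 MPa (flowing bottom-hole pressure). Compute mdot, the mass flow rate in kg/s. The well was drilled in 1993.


mdot = (P_i - P_wf) * PI
mdot = (26.990 - 26.420) * 46.583
mdot = 26.552 kg/s


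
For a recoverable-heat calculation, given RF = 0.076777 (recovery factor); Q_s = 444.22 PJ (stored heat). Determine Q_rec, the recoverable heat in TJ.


Q_rec = Q_s * RF
Q_rec = 444.22 * 0.076777
Q_rec = 34.10588 PJ
Convert: 34.10588 PJ * 1000.0 = 34106 TJ
Q_rec = 34106 TJ


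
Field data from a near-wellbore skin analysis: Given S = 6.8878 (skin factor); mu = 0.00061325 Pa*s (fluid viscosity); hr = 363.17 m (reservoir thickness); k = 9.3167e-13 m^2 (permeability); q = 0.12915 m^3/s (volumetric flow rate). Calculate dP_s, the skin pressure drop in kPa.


dP_s = S * q * mu / (2*pi*k*hr) / 1000
dP_s = 6.8878 * 0.12915 * 0.00061325 / (2*pi*9.3167e-13*363.17) / 1000
dP_s = 256.60 kPa


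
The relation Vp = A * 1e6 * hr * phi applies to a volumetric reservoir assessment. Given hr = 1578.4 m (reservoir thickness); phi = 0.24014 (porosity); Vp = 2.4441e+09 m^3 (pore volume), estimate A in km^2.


A = Vp / (1e6 * hr * phi)
A = 2.4441e+09 / (1e6 * 1578.4 * 0.24014)
A = 6.4482 km^2


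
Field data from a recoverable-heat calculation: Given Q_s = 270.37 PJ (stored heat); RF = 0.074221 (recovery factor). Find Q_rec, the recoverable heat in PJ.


Q_rec = Q_s * RF
Q_rec = 270.37 * 0.074221
Q_rec = 20.067 PJ


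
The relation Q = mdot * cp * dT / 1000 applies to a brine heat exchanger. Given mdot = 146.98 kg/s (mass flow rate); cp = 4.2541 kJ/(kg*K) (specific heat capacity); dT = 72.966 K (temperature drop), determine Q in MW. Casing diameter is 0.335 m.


Q = mdot * cp * dT / 1000
Q = 146.98 * 4.2541 * 72.966 / 1000
Q = 45.623 MW


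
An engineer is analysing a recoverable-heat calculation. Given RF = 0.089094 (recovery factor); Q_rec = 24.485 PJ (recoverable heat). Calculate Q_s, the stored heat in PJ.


Q_s = Q_rec / RF
Q_s = 24.485 / 0.089094
Q_s = 274.82 PJ


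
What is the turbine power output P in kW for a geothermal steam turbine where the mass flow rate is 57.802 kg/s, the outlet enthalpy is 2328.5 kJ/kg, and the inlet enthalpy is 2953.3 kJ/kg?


P = mdot * (h_in - h_out) / 1000
P = 57.802 * (2953.3 - 2328.5) / 1000
P = 36.11469 MW
Convert: 36.11469 MW * 1000.0 = 36115 kW
P = 36115 kW


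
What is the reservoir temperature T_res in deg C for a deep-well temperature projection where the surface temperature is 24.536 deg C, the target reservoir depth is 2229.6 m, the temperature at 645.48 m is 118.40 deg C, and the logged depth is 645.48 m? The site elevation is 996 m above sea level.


Step 1: grad = (T_d1 - T_surf)/d1 * 1000 = (118.4 - 24.536)/645.48 * 1000 = 145.4174 deg C/km
Step 2: T_res = T_surf + grad*d2/1000 = 24.536 + 145.4174*2229.6/1000 = 348.76 deg C
T_res = 348.76 deg C


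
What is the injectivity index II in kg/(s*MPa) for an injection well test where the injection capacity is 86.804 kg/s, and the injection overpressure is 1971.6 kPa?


II = mdot * 1000 / dP
II = 86.804 * 1000 / 1971.6
II = 44.027 kg/(s*MPa)


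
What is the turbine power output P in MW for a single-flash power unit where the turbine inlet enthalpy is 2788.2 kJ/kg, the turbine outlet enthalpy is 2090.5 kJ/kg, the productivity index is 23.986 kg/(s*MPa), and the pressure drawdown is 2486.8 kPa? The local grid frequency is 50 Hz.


Step 1: mdot = PI * dP / 1000 = 23.986 * 2486.8 / 1000 = 59.64838 kg/s
Step 2: P = mdot*(h_in - h_out)/1000 = 59.64838*(2788.2 - 2090.5)/1000 = 41.617 MW
P = 41.617 MW


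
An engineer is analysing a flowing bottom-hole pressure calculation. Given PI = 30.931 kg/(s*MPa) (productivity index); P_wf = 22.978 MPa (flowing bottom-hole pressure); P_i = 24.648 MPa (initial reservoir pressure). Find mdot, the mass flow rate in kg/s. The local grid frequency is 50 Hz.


mdot = (P_i - P_wf) * PI
mdot = (24.648 - 22.978) * 30.931
mdot = 51.655 kg/s


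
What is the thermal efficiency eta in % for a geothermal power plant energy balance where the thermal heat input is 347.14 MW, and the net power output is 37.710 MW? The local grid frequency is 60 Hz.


eta = W_net / Q_in * 100
eta = 37.710 / 347.14 * 100
eta = 10.863 %


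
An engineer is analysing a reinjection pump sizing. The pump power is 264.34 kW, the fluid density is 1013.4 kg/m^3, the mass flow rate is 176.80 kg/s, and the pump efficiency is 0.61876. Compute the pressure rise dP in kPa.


dP = P_pump * rho * eta / mdot
dP = 264.34 * 1013.4 * 0.61876 / 176.80
dP = 937.53 kPa


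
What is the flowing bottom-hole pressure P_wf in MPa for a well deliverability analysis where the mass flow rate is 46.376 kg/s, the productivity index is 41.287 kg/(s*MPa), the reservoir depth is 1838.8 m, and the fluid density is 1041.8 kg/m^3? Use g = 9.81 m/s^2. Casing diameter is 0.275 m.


Step 1: P_i = rho*g*h/1e6 = 1041.8*9.81*1838.8/1e6 = 18.79264 MPa
Step 2: P_wf = P_i - mdot/PI = 18.79264 - 46.376/41.287 = 17.669 MPa
P_wf = 17.669 MPa


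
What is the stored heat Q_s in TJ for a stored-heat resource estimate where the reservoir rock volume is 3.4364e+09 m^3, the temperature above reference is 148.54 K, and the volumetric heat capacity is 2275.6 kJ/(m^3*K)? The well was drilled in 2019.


Q_s = Vr * rhoc * dT / 1e12
Q_s = 3.4364e+09 * 2275.6 * 148.54 / 1e12
Q_s = 1161.564 PJ
Convert: 1161.564 PJ * 1000.0 = 1.1616e+06 TJ
Q_s = 1.1616e+06 TJ


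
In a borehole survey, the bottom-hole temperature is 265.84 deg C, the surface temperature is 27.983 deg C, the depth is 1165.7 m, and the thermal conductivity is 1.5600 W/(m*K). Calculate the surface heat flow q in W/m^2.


Step 1: grad = (T_d - T_surf)/d * 1000 = (265.84 - 27.983)/1165.7 * 1000 = 204.0465 deg C/km
Step 2: q = k * grad / 1000 = 1.56 * 204.0465 / 1000 = 0.31831 W/m^2
q = 0.31831 W/m^2


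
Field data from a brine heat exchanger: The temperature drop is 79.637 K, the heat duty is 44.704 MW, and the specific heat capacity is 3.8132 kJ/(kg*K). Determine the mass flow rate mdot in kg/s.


mdot = Q * 1000 / (cp * dT)
mdot = 44.704 * 1000 / (3.8132 * 79.637)
mdot = 147.21 kg/s


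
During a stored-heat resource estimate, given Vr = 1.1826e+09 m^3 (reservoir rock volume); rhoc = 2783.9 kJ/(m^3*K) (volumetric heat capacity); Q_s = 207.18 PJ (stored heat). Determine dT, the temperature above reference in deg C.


dT = Q_s * 1e12 / (Vr * rhoc)
dT = 207.18 * 1e12 / (1.1826e+09 * 2783.9)
dT = 62.92980 K
Convert (temperature difference, 1 K = 1 deg C): 62.92980 K = 62.92980 deg C
dT = 62.930 deg C


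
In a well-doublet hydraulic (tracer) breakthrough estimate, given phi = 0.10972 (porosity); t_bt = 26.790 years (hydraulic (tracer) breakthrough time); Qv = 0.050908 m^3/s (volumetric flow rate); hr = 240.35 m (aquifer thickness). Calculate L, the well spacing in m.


L = sqrt(t_bt*365.25*86400*3*Qv / (pi*hr*phi))
L = sqrt(26.790*365.25*86400*3*0.050908 / (pi*240.35*0.10972))
L = 1248.4 m


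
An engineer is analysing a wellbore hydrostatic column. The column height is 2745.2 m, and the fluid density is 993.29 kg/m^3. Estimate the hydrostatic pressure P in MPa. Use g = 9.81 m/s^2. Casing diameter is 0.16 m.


P = rho * g * h / 1e6
P = 993.29 * 9.81 * 2745.2 / 1e6
P = 26.750 MPa


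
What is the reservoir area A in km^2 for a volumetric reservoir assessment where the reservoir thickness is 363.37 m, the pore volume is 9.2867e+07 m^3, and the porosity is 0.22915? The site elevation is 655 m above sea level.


A = Vp / (1e6 * hr * phi)
A = 9.2867e+07 / (1e6 * 363.37 * 0.22915)
A = 1.1153 km^2


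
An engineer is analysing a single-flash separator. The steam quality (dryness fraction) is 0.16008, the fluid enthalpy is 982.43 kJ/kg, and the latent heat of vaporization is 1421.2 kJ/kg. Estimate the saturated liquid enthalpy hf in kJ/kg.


hf = h - x * hfg
hf = 982.43 - 0.16008 * 1421.2
hf = 754.92 kJ/kg


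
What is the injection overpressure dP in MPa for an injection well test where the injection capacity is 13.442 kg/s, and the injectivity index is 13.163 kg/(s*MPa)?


dP = mdot * 1000 / II
dP = 13.442 * 1000 / 13.163
dP = 1021.196 kPa
Convert: 1021.196 kPa * 0.001 = 1.0212 MPa
dP = 1.0212 MPa


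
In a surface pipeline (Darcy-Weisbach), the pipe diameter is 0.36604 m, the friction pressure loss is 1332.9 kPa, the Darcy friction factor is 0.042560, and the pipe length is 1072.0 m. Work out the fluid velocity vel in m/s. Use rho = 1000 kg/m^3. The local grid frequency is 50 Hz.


vel = sqrt(dP*1000*2*D / (f*L*rho))
vel = sqrt(1332.9*1000*2*0.36604 / (0.042560*1072.0*1000))
vel = 4.6247 m/s


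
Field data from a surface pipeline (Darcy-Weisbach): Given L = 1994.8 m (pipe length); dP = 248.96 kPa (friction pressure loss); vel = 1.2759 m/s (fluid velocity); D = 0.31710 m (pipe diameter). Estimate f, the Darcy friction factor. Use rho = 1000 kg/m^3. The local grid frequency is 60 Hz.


f = dP*1000 / ((L/D)*(rho*vel^2/2))
f = 248.96*1000 / ((1994.8/0.31710)*(1000*1.2759^2/2))
f = 0.048621


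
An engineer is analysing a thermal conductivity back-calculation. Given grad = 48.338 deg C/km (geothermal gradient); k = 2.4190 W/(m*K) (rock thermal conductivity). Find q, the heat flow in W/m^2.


q = k * grad / 1000
q = 2.4190 * 48.338 / 1000
q = 0.11693 W/m^2


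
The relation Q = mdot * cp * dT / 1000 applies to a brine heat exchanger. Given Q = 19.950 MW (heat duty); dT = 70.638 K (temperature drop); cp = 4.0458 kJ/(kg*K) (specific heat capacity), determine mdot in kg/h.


mdot = Q * 1000 / (cp * dT)
mdot = 19.950 * 1000 / (4.0458 * 70.638)
mdot = 69.80718 kg/s
Convert: 69.80718 kg/s * 3600.0 = 2.5131e+05 kg/h
mdot = 2.5131e+05 kg/h


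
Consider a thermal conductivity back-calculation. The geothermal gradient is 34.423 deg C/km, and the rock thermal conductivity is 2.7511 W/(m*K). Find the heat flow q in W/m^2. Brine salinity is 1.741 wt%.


q = k * grad / 1000
q = 2.7511 * 34.423 / 1000
q = 0.094701 W/m^2


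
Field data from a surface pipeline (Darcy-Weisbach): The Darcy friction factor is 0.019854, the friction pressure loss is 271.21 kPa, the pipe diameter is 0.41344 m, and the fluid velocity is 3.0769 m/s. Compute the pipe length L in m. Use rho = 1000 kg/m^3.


L = dP*1000*D / (f*rho*vel^2/2)
L = 271.21*1000*0.41344 / (0.019854*1000*3.0769^2/2)
L = 1193.1 m


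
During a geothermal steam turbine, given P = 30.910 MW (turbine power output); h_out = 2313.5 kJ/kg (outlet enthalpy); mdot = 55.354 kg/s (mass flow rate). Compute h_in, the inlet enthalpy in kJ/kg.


h_in = h_out + P * 1000 / mdot
h_in = 2313.5 + 30.910 * 1000 / 55.354
h_in = 2871.9 kJ/kg


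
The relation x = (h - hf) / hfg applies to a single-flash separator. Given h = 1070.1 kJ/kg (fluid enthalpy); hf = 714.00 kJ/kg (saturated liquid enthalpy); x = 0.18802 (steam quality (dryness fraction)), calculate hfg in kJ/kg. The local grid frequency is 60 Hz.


hfg = (h - hf) / x
hfg = (1070.1 - 714.00) / 0.18802
hfg = 1893.9 kJ/kg


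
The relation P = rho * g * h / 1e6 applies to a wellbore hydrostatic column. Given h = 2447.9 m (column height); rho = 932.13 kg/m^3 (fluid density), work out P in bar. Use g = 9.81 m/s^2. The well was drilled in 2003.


P = rho * g * h / 1e6
P = 932.13 * 9.81 * 2447.9 / 1e6
P = 22.38408 MPa
Convert: 22.38408 MPa * 10.0 = 223.84 bar
P = 223.84 bar


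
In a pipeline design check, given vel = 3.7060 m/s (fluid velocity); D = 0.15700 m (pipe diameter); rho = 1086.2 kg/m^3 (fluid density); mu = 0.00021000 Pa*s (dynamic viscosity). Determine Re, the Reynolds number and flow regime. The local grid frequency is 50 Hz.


Step 1: Re = rho*vel*D/mu = 1086.2*3.706*0.157/0.00021 = 3.0095e+06
Step 2: Re = 3.0095e+06 > 4000, so flow is turbulent.
Re = 3.0095e+06 (turbulent)


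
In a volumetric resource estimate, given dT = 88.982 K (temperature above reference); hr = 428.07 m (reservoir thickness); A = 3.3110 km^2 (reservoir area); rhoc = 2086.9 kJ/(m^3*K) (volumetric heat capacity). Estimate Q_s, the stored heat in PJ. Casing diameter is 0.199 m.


Step 1: Vr = A*1e6*hr = 3.311*1e6*428.07 = 1.417340e+09 m^3
Step 2: Q_s = Vr*rhoc*dT/1e12 = 1.417340e+09*2086.9*88.982/1e12 = 263.20 PJ
Q_s = 263.20 PJ


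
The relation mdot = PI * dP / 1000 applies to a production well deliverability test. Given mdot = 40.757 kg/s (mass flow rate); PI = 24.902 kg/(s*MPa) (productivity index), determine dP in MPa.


dP = mdot * 1000 / PI
dP = 40.757 * 1000 / 24.902
dP = 1636.696 kPa
Convert: 1636.696 kPa * 0.001 = 1.6367 MPa
dP = 1.6367 MPa


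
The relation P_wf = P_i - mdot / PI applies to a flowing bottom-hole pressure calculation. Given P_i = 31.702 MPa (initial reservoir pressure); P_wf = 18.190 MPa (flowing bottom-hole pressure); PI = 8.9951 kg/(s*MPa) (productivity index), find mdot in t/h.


mdot = (P_i - P_wf) * PI
mdot = (31.702 - 18.190) * 8.9951
mdot = 121.5418 kg/s
Convert: 121.5418 kg/s * 3.6 = 437.55 t/h
mdot = 437.55 t/h


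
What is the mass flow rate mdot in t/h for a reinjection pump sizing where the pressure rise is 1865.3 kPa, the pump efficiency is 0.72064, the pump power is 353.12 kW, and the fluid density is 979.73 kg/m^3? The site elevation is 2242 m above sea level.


mdot = P_pump * rho * eta / dP
mdot = 353.12 * 979.73 * 0.72064 / 1865.3
mdot = 133.6591 kg/s
Convert: 133.6591 kg/s * 3.6 = 481.17 t/h
mdot = 481.17 t/h


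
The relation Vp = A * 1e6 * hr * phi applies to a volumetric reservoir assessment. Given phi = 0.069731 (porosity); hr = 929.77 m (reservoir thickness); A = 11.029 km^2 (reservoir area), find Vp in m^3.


Vp = A * 1e6 * hr * phi
Vp = 11.029 * 1e6 * 929.77 * 0.069731
Vp = 7.1505e+08 m^3


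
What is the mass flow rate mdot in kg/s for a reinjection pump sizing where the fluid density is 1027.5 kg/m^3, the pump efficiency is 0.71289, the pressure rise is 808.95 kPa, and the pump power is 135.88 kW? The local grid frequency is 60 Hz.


mdot = P_pump * rho * eta / dP
mdot = 135.88 * 1027.5 * 0.71289 / 808.95
mdot = 123.04 kg/s


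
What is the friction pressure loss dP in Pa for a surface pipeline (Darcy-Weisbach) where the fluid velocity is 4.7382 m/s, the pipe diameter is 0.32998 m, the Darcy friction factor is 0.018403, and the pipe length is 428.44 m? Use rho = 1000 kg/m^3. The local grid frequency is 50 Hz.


dP = f * (L/D) * (rho*vel^2/2) / 1000
dP = 0.018403 * (428.44/0.32998) * (1000*4.7382^2/2) / 1000
dP = 268.2179 kPa
Convert: 268.2179 kPa * 1000.0 = 2.6822e+05 Pa
dP = 2.6822e+05 Pa


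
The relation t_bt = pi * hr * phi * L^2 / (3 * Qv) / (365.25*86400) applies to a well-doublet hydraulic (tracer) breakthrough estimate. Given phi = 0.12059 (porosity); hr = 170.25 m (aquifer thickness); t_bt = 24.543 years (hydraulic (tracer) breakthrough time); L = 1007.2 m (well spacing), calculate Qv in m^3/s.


Qv = pi*hr*phi*L^2 / (3*t_bt*365.25*86400)
Qv = pi*170.25*0.12059*1007.2^2 / (3*24.543*365.25*86400)
Qv = 0.028160 m^3/s


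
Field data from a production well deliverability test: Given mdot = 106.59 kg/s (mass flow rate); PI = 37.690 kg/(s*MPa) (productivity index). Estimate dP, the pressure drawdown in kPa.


dP = mdot * 1000 / PI
dP = 106.59 * 1000 / 37.690
dP = 2828.1 kPa


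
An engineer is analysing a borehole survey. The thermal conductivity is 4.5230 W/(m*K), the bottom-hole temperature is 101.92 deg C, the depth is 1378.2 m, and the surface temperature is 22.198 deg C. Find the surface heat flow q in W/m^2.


Step 1: grad = (T_d - T_surf)/d * 1000 = (101.92 - 22.198)/1378.2 * 1000 = 57.84502 deg C/km
Step 2: q = k * grad / 1000 = 4.523 * 57.84502 / 1000 = 0.26163 W/m^2
q = 0.26163 W/m^2


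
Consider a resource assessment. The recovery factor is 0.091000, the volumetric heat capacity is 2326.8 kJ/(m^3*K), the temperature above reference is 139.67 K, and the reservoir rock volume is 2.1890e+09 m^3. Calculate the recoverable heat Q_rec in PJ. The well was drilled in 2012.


Step 1: Q_s = Vr*rhoc*dT/1e12 = 2.1890e+09*2326.8*139.67/1e12 = 711.3903 PJ
Step 2: Q_rec = Q_s * RF = 711.3903 * 0.091 = 64.737 PJ
Q_rec = 64.737 PJ


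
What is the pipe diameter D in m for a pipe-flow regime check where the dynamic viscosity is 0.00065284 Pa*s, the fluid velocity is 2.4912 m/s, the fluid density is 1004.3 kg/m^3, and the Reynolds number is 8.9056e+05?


D = Re * mu / (rho * vel)
D = 8.9056e+05 * 0.00065284 / (1004.3 * 2.4912)
D = 0.23238 m


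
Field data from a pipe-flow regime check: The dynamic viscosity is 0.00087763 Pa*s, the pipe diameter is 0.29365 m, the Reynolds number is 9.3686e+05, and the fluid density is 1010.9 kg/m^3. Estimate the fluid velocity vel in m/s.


vel = Re * mu / (rho * D)
vel = 9.3686e+05 * 0.00087763 / (1010.9 * 0.29365)
vel = 2.7698 m/s


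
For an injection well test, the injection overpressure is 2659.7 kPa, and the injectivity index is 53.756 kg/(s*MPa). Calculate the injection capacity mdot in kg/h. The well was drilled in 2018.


mdot = II * dP / 1000
mdot = 53.756 * 2659.7 / 1000
mdot = 142.9748 kg/s
Convert: 142.9748 kg/s * 3600.0 = 5.1471e+05 kg/h
mdot = 5.1471e+05 kg/h


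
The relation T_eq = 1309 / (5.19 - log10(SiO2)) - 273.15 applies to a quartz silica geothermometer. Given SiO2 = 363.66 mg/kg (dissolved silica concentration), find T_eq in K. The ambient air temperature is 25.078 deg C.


T_eq = 1309 / (5.19 - log10(SiO2)) - 273.15
T_eq = 1309 / (5.19 - log10(363.66)) - 273.15
T_eq = 224.7003 deg C
Convert to K: 224.7003 + 273.15 = 497.85 K
T_eq = 497.85 K


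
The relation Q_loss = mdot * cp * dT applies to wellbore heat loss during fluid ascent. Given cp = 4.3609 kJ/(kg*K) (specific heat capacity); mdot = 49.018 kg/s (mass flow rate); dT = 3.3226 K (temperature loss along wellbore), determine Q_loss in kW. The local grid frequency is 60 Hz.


Q_loss = mdot * cp * dT
Q_loss = 49.018 * 4.3609 * 3.3226
Q_loss = 710.25 kW


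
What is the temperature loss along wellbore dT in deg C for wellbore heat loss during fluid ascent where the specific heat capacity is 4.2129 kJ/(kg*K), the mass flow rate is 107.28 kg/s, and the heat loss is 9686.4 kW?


dT = Q_loss / (mdot * cp)
dT = 9686.4 / (107.28 * 4.2129)
dT = 21.43199 K
Convert (temperature difference, 1 K = 1 deg C): 21.43199 K = 21.43199 deg C
dT = 21.432 deg C


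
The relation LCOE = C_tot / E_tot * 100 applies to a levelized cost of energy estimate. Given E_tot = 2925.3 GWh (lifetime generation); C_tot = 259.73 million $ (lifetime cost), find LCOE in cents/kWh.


LCOE = C_tot / E_tot * 100
LCOE = 259.73 / 2925.3 * 100
LCOE = 8.8787 cents/kWh


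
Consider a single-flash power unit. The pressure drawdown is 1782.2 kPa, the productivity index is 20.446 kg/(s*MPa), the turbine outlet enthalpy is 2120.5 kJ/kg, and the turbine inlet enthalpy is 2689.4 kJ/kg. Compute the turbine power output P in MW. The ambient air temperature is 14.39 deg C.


Step 1: mdot = PI * dP / 1000 = 20.446 * 1782.2 / 1000 = 36.43886 kg/s
Step 2: P = mdot*(h_in - h_out)/1000 = 36.43886*(2689.4 - 2120.5)/1000 = 20.730 MW
P = 20.730 MW


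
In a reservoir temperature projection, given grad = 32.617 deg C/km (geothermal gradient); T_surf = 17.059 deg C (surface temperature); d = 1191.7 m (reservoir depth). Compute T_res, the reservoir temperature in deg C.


T_res = T_surf + grad * d / 1000
T_res = 17.059 + 32.617 * 1191.7 / 1000
T_res = 55.929 deg C


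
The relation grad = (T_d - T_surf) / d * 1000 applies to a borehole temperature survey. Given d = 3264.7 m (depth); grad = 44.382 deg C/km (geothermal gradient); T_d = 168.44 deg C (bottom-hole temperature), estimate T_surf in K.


T_surf = T_d - grad * d / 1000
T_surf = 168.44 - 44.382 * 3264.7 / 1000
T_surf = 23.54608 deg C
Convert to K: 23.54608 + 273.15 = 296.70 K
T_surf = 296.70 K


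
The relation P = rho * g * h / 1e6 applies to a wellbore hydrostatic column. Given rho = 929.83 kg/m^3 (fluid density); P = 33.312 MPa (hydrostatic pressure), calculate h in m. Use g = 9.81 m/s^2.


h = P * 1e6 / (g * rho)
h = 33.312 * 1e6 / (9.81 * 929.83)
h = 3652.0 m


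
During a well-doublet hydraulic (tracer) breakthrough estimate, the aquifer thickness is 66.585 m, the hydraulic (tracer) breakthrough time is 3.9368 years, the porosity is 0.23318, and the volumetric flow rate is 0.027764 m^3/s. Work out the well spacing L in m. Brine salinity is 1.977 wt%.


L = sqrt(t_bt*365.25*86400*3*Qv / (pi*hr*phi))
L = sqrt(3.9368*365.25*86400*3*0.027764 / (pi*66.585*0.23318))
L = 460.59 m


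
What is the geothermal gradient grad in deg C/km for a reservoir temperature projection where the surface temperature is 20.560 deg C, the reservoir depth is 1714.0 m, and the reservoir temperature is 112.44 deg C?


grad = (T_res - T_surf) / d * 1000
grad = (112.44 - 20.560) / 1714.0 * 1000
grad = 53.606 deg C/km


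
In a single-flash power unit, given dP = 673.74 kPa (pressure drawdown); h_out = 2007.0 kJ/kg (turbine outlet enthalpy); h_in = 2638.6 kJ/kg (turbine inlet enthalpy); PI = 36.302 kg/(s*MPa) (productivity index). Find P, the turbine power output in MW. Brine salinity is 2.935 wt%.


Step 1: mdot = PI * dP / 1000 = 36.302 * 673.74 / 1000 = 24.45811 kg/s
Step 2: P = mdot*(h_in - h_out)/1000 = 24.45811*(2638.6 - 2007.0)/1000 = 15.448 MW
P = 15.448 MW
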